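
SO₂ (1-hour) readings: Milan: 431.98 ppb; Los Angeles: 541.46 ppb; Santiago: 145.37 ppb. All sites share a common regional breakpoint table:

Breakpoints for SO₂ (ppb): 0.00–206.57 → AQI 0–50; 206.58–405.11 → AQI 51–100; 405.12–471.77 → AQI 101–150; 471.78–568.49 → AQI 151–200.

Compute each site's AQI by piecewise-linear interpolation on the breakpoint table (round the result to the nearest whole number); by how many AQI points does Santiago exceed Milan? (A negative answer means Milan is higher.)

Milan: 431.98 lies in 405.12–471.77, so I_lo=101, I_hi=150, C_lo=405.12, C_hi=471.77.
(150−101)/(471.77−405.12) × (431.98−405.12) + 101 = 49/66.65 × 26.86 + 101 ≈ 120.75 → 121.
Los Angeles: 541.46 ∈ [471.78, 568.49] ↔ index [151, 200].
151 + (541.46−471.78)·(200−151)/(568.49−471.78) = 151 + 69.68·49/96.71 ≈ 186.30, so AQI = 186.
Santiago: 145.37 ∈ [0.00, 206.57] ↔ index [0, 50].
0 + (145.37−0.00)·(50−0)/(206.57−0.00) = 0 + 145.37·50/206.57 ≈ 35.19, so AQI = 35.
AQIs: Milan=121, Los Angeles=186, Santiago=35. Santiago (35) − Milan (121) = -86.

-86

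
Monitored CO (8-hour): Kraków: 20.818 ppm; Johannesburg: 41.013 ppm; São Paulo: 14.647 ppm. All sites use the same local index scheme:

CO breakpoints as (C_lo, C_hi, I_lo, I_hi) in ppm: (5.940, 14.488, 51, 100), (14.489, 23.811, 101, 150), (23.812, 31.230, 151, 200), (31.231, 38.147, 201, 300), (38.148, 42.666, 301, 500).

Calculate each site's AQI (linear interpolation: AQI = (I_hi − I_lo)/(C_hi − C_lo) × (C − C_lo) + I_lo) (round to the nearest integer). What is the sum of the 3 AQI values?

Kraków: 20.818 lies in 14.489–23.811, so I_lo=101, I_hi=150, C_lo=14.489, C_hi=23.811.
(150−101)/(23.811−14.489) × (20.818−14.489) + 101 = 49/9.322 × 6.329 + 101 ≈ 134.27 → 134.
Johannesburg: row 38.148–42.666 (AQI 301–500). (500−301)·(41.013−38.148)/(42.666−38.148) + 301 = 199·2.865/4.518 + 301 ≈ 427.19 → 427.
São Paulo: 14.647 ∈ [14.489, 23.811] ↔ index [101, 150].
101 + (14.647−14.489)·(150−101)/(23.811−14.489) = 101 + 0.158·49/9.322 ≈ 101.83, so AQI = 102.
AQIs: Kraków=134, Johannesburg=427, São Paulo=102. Sum = 134 + 427 + 102 = 663.

663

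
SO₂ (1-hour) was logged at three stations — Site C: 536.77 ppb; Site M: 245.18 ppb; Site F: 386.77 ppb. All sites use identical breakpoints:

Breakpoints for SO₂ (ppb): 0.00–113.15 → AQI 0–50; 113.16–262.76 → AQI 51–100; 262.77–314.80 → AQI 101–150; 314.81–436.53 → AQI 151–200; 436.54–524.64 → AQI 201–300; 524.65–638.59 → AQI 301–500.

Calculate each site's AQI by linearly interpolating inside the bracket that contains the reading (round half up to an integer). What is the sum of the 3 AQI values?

Site C: 536.77 lies in 524.65–638.59, so I_lo=301, I_hi=500, C_lo=524.65, C_hi=638.59.
(500−301)/(638.59−524.65) × (536.77−524.65) + 301 = 199/113.94 × 12.12 + 301 ≈ 322.17 → 322.
Site M: row 113.16–262.76 (AQI 51–100). (100−51)·(245.18−113.16)/(262.76−113.16) + 51 = 49·132.02/149.60 + 51 ≈ 94.24 → 94.
Site F: 386.77 lies in 314.81–436.53, so I_lo=151, I_hi=200, C_lo=314.81, C_hi=436.53.
(200−151)/(436.53−314.81) × (386.77−314.81) + 151 = 49/121.72 × 71.96 + 151 ≈ 179.97 → 180.
AQIs: Site C=322, Site M=94, Site F=180. Sum = 322 + 94 + 180 = 596.

596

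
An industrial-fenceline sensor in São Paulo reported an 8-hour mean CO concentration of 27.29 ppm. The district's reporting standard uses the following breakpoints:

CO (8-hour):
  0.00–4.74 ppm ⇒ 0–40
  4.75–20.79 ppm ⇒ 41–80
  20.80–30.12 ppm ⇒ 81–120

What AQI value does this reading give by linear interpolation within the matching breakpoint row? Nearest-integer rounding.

CO 27.29: bracket 20.80–30.12 → index 81–120; slope 39/9.32, offset 6.49.
AQI = 81 + 39/9.32·6.49 ≈ 108.16 ⇒ 108.

108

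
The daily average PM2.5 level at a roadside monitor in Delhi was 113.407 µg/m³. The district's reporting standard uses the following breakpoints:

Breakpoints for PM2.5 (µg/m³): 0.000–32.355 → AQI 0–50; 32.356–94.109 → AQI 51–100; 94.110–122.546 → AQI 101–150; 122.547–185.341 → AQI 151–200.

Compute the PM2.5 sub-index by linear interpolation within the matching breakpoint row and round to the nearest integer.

PM2.5: 113.407 lies in 94.110–122.546, so I_lo=101, I_hi=150, C_lo=94.110, C_hi=122.546.
(150−101)/(122.546−94.110) × (113.407−94.110) + 101 = 49/28.436 × 19.297 + 101 ≈ 134.25 → 134.

134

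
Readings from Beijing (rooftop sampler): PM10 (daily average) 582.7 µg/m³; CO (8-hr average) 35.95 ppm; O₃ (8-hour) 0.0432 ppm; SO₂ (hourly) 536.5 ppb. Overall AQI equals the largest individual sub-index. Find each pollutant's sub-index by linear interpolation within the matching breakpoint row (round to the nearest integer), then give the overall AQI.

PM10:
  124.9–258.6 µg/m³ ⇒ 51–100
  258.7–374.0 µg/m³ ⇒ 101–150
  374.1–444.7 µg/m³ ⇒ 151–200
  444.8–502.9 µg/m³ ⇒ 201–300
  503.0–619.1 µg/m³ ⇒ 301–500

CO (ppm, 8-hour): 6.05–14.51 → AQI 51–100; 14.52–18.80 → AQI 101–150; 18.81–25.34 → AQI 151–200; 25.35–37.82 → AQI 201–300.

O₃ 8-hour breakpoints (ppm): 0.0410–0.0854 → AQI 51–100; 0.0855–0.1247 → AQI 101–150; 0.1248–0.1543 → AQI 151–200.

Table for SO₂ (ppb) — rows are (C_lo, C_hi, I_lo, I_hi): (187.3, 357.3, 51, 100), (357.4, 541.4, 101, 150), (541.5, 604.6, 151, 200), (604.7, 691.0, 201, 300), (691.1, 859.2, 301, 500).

PM10: 582.7 ∈ [503.0, 619.1] ↔ index [301, 500].
301 + (582.7−503.0)·(500−301)/(619.1−503.0) = 301 + 79.7·199/116.1 ≈ 437.61, so AQI = 438.
CO 35.95: bracket 25.35–37.82 → index 201–300; slope 99/12.47, offset 10.60.
AQI = 201 + 99/12.47·10.60 ≈ 285.15 ⇒ 285.
O₃: 0.0432 ∈ [0.0410, 0.0854] ↔ index [51, 100].
51 + (0.0432−0.0410)·(100−51)/(0.0854−0.0410) = 51 + 0.0022·49/0.0444 ≈ 53.43, so AQI = 53.
SO₂ 536.5: bracket 357.4–541.4 → index 101–150; slope 49/184.0, offset 179.1.
AQI = 101 + 49/184.0·179.1 ≈ 148.70 ⇒ 149.
Sub-indices: PM10→438, CO→285, O₃→53, SO₂→149. Overall AQI = max = 438; dominant pollutant is PM10.

438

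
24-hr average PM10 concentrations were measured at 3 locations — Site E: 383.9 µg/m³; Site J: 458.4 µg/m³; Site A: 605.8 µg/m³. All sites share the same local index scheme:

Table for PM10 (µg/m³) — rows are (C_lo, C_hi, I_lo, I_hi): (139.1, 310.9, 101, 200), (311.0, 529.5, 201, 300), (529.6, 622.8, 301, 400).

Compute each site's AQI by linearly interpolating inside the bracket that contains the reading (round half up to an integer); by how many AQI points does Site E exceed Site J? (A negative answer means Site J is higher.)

-34

Site E 383.9: bracket 311.0–529.5 → index 201–300; slope 99/218.5, offset 72.9.
AQI = 201 + 99/218.5·72.9 ≈ 234.03 ⇒ 234.
Site J: 458.4 lies in 311.0–529.5, so I_lo=201, I_hi=300, C_lo=311.0, C_hi=529.5.
(300−201)/(529.5−311.0) × (458.4−311.0) + 201 = 99/218.5 × 147.4 + 201 ≈ 267.79 → 268.
Site A: 605.8 ∈ [529.6, 622.8] ↔ index [301, 400].
301 + (605.8−529.6)·(400−301)/(622.8−529.6) = 301 + 76.2·99/93.2 ≈ 381.94, so AQI = 382.
AQIs: Site E=234, Site J=268, Site A=382. Site E (234) − Site J (268) = -34.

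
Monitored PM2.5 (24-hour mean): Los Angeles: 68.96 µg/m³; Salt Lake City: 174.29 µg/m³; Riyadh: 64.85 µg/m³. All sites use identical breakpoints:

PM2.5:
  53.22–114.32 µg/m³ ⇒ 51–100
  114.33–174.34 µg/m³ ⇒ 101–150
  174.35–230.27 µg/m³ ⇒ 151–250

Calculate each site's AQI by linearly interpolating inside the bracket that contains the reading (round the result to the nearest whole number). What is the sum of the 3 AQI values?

Los Angeles 68.96: bracket 53.22–114.32 → index 51–100; slope 49/61.10, offset 15.74.
AQI = 51 + 49/61.10·15.74 ≈ 63.62 ⇒ 64.
Salt Lake City 174.29: bracket 114.33–174.34 → index 101–150; slope 49/60.01, offset 59.96.
AQI = 101 + 49/60.01·59.96 ≈ 149.96 ⇒ 150.
Riyadh: 64.85 lies in 53.22–114.32, so I_lo=51, I_hi=100, C_lo=53.22, C_hi=114.32.
(100−51)/(114.32−53.22) × (64.85−53.22) + 51 = 49/61.10 × 11.63 + 51 ≈ 60.33 → 60.
AQIs: Los Angeles=64, Salt Lake City=150, Riyadh=60. Sum = 64 + 150 + 60 = 274.

274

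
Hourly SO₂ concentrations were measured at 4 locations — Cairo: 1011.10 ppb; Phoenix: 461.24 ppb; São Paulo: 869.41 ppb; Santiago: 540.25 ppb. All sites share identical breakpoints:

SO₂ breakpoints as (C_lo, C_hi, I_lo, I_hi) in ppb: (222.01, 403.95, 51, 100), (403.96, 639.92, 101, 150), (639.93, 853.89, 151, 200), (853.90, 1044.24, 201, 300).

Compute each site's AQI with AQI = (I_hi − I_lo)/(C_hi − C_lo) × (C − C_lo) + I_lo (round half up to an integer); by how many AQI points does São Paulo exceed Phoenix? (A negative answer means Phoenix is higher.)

96

Cairo: 1011.10 ∈ [853.90, 1044.24] ↔ index [201, 300].
201 + (1011.10−853.90)·(300−201)/(1044.24−853.90) = 201 + 157.20·99/190.34 ≈ 282.76, so AQI = 283.
Phoenix: row 403.96–639.92 (AQI 101–150). (150−101)·(461.24−403.96)/(639.92−403.96) + 101 = 49·57.28/235.96 + 101 ≈ 112.89 → 113.
São Paulo 869.41: bracket 853.90–1044.24 → index 201–300; slope 99/190.34, offset 15.51.
AQI = 201 + 99/190.34·15.51 ≈ 209.07 ⇒ 209.
Santiago: 540.25 ∈ [403.96, 639.92] ↔ index [101, 150].
101 + (540.25−403.96)·(150−101)/(639.92−403.96) = 101 + 136.29·49/235.96 ≈ 129.30, so AQI = 129.
AQIs: Cairo=283, Phoenix=113, São Paulo=209, Santiago=129. São Paulo (209) − Phoenix (113) = 96.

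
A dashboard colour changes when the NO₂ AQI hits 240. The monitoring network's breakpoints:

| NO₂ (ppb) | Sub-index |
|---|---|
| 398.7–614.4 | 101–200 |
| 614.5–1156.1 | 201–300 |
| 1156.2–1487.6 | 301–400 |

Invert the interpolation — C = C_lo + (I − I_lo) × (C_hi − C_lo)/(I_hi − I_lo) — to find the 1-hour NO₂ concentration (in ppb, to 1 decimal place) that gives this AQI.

AQI 240 lies in the 201–300 band, which corresponds to 614.5–1156.1 ppb.
C = 614.5 + (240−201)×(1156.1−614.5)/(300−201) = 614.5 + 39×541.6/99 ≈ 827.858 ppb → 827.9 ppb to 1 dp.

827.9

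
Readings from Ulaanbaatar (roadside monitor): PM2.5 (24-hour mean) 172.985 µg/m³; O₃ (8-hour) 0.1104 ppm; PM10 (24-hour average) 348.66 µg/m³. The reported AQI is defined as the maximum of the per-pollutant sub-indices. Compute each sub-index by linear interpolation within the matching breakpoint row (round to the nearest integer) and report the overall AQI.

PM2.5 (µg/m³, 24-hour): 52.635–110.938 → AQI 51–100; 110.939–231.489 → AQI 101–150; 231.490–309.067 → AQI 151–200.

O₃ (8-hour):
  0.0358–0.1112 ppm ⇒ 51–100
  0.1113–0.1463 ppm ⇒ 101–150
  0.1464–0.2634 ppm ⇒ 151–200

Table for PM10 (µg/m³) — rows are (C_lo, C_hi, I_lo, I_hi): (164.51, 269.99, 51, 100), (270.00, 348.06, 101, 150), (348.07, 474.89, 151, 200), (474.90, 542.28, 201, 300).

PM2.5 172.985: bracket 110.939–231.489 → index 101–150; slope 49/120.550, offset 62.046.
AQI = 101 + 49/120.550·62.046 ≈ 126.22 ⇒ 126.
O₃: 0.1104 lies in 0.0358–0.1112, so I_lo=51, I_hi=100, C_lo=0.0358, C_hi=0.1112.
(100−51)/(0.1112−0.0358) × (0.1104−0.0358) + 51 = 49/0.0754 × 0.0746 + 51 ≈ 99.48 → 99.
PM10 348.66: bracket 348.07–474.89 → index 151–200; slope 49/126.82, offset 0.59.
AQI = 151 + 49/126.82·0.59 ≈ 151.23 ⇒ 151.
Sub-indices: PM2.5→126, O₃→99, PM10→151. Overall AQI = max = 151; dominant pollutant is PM10.

151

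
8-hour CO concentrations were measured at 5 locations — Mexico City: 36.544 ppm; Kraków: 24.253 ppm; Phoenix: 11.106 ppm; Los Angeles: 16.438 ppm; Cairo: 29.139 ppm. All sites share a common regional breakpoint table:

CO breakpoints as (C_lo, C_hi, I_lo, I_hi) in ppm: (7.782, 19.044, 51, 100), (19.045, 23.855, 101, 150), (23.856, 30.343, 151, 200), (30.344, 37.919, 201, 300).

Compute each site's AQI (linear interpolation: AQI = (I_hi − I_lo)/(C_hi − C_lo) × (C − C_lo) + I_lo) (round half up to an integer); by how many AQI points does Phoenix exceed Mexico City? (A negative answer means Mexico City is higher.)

-217

Mexico City 36.544: bracket 30.344–37.919 → index 201–300; slope 99/7.575, offset 6.200.
AQI = 201 + 99/7.575·6.200 ≈ 282.03 ⇒ 282.
Kraków 24.253: bracket 23.856–30.343 → index 151–200; slope 49/6.487, offset 0.397.
AQI = 151 + 49/6.487·0.397 ≈ 154.00 ⇒ 154.
Phoenix: row 7.782–19.044 (AQI 51–100). (100−51)·(11.106−7.782)/(19.044−7.782) + 51 = 49·3.324/11.262 + 51 ≈ 65.46 → 65.
Los Angeles 16.438: bracket 7.782–19.044 → index 51–100; slope 49/11.262, offset 8.656.
AQI = 51 + 49/11.262·8.656 ≈ 88.66 ⇒ 89.
Cairo 29.139: bracket 23.856–30.343 → index 151–200; slope 49/6.487, offset 5.283.
AQI = 151 + 49/6.487·5.283 ≈ 190.91 ⇒ 191.
AQIs: Mexico City=282, Kraków=154, Phoenix=65, Los Angeles=89, Cairo=191. Phoenix (65) − Mexico City (282) = -217.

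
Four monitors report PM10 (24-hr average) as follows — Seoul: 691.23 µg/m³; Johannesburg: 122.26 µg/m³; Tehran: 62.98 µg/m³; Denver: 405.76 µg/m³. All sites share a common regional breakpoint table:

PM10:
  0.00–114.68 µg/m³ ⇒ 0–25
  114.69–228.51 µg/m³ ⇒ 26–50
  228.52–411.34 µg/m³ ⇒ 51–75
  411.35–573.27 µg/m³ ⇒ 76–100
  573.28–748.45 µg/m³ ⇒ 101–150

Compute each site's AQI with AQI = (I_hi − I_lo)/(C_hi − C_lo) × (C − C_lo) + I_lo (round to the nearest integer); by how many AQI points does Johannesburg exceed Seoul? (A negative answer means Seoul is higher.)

-106

Seoul: row 573.28–748.45 (AQI 101–150). (150−101)·(691.23−573.28)/(748.45−573.28) + 101 = 49·117.95/175.17 + 101 ≈ 133.99 → 134.
Johannesburg 122.26: bracket 114.69–228.51 → index 26–50; slope 24/113.82, offset 7.57.
AQI = 26 + 24/113.82·7.57 ≈ 27.60 ⇒ 28.
Tehran: row 0.00–114.68 (AQI 0–25). (25−0)·(62.98−0.00)/(114.68−0.00) + 0 = 25·62.98/114.68 + 0 ≈ 13.73 → 14.
Denver 405.76: bracket 228.52–411.34 → index 51–75; slope 24/182.82, offset 177.24.
AQI = 51 + 24/182.82·177.24 ≈ 74.27 ⇒ 74.
AQIs: Seoul=134, Johannesburg=28, Tehran=14, Denver=74. Johannesburg (28) − Seoul (134) = -106.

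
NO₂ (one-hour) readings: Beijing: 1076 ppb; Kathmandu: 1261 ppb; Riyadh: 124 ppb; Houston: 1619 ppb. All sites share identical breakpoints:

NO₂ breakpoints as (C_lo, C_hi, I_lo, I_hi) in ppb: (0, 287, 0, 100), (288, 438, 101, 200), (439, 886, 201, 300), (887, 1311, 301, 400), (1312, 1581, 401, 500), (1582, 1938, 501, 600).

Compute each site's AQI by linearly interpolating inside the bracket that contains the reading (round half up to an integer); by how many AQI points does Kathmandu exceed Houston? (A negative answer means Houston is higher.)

-123

Beijing: row 887–1311 (AQI 301–400). (400−301)·(1076−887)/(1311−887) + 301 = 99·189/424 + 301 ≈ 345.13 → 345.
Kathmandu: 1261 ∈ [887, 1311] ↔ index [301, 400].
301 + (1261−887)·(400−301)/(1311−887) = 301 + 374·99/424 ≈ 388.33, so AQI = 388.
Riyadh: row 0–287 (AQI 0–100). (100−0)·(124−0)/(287−0) + 0 = 100·124/287 + 0 ≈ 43.21 → 43.
Houston 1619: bracket 1582–1938 → index 501–600; slope 99/356, offset 37.
AQI = 501 + 99/356·37 ≈ 511.29 ⇒ 511.
AQIs: Beijing=345, Kathmandu=388, Riyadh=43, Houston=511. Kathmandu (388) − Houston (511) = -123.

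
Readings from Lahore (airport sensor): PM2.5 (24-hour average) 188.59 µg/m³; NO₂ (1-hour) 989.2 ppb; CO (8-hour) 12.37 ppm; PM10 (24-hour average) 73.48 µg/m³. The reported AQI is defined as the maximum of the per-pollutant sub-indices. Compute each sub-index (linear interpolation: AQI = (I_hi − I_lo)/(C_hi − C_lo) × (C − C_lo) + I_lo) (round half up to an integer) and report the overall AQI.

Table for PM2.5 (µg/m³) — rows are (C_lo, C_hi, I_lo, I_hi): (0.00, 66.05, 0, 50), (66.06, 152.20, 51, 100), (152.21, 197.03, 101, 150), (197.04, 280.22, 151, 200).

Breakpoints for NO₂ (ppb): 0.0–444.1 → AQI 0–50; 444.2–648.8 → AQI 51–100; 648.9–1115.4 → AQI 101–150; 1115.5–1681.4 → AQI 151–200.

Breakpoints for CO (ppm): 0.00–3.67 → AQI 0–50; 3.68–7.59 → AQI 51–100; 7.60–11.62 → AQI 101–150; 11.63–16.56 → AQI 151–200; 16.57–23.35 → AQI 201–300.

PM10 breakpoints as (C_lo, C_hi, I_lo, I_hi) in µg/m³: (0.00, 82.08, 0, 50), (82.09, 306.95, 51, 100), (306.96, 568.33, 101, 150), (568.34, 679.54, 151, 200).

PM2.5 188.59: bracket 152.21–197.03 → index 101–150; slope 49/44.82, offset 36.38.
AQI = 101 + 49/44.82·36.38 ≈ 140.77 ⇒ 141.
NO₂: row 648.9–1115.4 (AQI 101–150). (150−101)·(989.2−648.9)/(1115.4−648.9) + 101 = 49·340.3/466.5 + 101 ≈ 136.74 → 137.
CO: row 11.63–16.56 (AQI 151–200). (200−151)·(12.37−11.63)/(16.56−11.63) + 151 = 49·0.74/4.93 + 151 ≈ 158.35 → 158.
PM10 73.48: bracket 0.00–82.08 → index 0–50; slope 50/82.08, offset 73.48.
AQI = 0 + 50/82.08·73.48 ≈ 44.76 ⇒ 45.
Sub-indices: PM2.5→141, NO₂→137, CO→158, PM10→45. Overall AQI = max = 158; dominant pollutant is CO.

158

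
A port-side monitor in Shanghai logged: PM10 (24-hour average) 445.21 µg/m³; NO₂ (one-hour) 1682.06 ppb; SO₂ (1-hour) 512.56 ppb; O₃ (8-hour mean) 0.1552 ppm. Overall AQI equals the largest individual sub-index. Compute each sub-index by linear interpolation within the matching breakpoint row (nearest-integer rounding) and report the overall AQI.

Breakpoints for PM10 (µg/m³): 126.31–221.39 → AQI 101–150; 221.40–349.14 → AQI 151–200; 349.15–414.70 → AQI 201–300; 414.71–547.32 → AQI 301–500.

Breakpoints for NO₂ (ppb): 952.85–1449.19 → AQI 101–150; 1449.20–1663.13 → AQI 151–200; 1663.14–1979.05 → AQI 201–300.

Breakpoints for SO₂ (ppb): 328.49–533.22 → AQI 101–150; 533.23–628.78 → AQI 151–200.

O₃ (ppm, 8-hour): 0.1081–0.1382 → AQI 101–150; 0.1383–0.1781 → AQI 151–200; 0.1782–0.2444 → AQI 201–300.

347

PM10: 445.21 lies in 414.71–547.32, so I_lo=301, I_hi=500, C_lo=414.71, C_hi=547.32.
(500−301)/(547.32−414.71) × (445.21−414.71) + 301 = 199/132.61 × 30.50 + 301 ≈ 346.77 → 347.
NO₂ 1682.06: bracket 1663.14–1979.05 → index 201–300; slope 99/315.91, offset 18.92.
AQI = 201 + 99/315.91·18.92 ≈ 206.93 ⇒ 207.
SO₂: 512.56 lies in 328.49–533.22, so I_lo=101, I_hi=150, C_lo=328.49, C_hi=533.22.
(150−101)/(533.22−328.49) × (512.56−328.49) + 101 = 49/204.73 × 184.07 + 101 ≈ 145.06 → 145.
O₃: row 0.1383–0.1781 (AQI 151–200). (200−151)·(0.1552−0.1383)/(0.1781−0.1383) + 151 = 49·0.0169/0.0398 + 151 ≈ 171.81 → 172.
Sub-indices: PM10→347, NO₂→207, SO₂→145, O₃→172. Overall AQI = max = 347; dominant pollutant is PM10.
AQI 347: Hazardous.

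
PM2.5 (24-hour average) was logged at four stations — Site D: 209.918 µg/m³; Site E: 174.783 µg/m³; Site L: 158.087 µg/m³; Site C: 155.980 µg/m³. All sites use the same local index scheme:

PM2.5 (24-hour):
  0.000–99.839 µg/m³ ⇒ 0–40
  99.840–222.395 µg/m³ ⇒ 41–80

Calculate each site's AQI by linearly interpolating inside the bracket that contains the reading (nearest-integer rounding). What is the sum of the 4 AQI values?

Site D: 209.918 lies in 99.840–222.395, so I_lo=41, I_hi=80, C_lo=99.840, C_hi=222.395.
(80−41)/(222.395−99.840) × (209.918−99.840) + 41 = 39/122.555 × 110.078 + 41 ≈ 76.03 → 76.
Site E: 174.783 ∈ [99.840, 222.395] ↔ index [41, 80].
41 + (174.783−99.840)·(80−41)/(222.395−99.840) = 41 + 74.943·39/122.555 ≈ 64.85, so AQI = 65.
Site L: 158.087 ∈ [99.840, 222.395] ↔ index [41, 80].
41 + (158.087−99.840)·(80−41)/(222.395−99.840) = 41 + 58.247·39/122.555 ≈ 59.54, so AQI = 60.
Site C: 155.980 lies in 99.840–222.395, so I_lo=41, I_hi=80, C_lo=99.840, C_hi=222.395.
(80−41)/(222.395−99.840) × (155.980−99.840) + 41 = 39/122.555 × 56.140 + 41 ≈ 58.87 → 59.
AQIs: Site D=76, Site E=65, Site L=60, Site C=59. Sum = 76 + 65 + 60 + 59 = 260.

260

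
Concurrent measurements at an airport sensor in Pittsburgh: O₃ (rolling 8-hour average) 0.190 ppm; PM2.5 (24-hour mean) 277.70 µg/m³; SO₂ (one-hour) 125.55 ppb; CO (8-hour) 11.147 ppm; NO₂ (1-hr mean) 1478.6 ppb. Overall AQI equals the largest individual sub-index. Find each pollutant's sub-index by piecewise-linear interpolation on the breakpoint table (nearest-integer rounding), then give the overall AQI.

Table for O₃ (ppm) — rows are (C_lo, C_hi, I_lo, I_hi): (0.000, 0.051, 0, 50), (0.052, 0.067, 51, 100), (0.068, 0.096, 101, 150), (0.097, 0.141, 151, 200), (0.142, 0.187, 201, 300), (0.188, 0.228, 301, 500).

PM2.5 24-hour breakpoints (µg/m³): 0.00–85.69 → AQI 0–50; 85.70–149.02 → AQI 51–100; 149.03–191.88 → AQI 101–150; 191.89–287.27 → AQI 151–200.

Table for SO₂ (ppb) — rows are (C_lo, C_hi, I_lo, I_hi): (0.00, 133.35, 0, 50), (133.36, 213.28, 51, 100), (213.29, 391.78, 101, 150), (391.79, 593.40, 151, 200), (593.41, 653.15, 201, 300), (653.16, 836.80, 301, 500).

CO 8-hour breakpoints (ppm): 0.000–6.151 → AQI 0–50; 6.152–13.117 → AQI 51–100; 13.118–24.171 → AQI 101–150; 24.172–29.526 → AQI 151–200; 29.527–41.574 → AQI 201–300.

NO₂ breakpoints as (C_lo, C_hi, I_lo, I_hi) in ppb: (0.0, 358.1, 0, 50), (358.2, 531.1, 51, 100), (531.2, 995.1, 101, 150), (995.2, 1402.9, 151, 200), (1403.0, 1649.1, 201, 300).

O₃: 0.190 ∈ [0.188, 0.228] ↔ index [301, 500].
301 + (0.190−0.188)·(500−301)/(0.228−0.188) = 301 + 0.002·199/0.040 ≈ 310.95, so AQI = 311.
PM2.5: 277.70 lies in 191.89–287.27, so I_lo=151, I_hi=200, C_lo=191.89, C_hi=287.27.
(200−151)/(287.27−191.89) × (277.70−191.89) + 151 = 49/95.38 × 85.81 + 151 ≈ 195.08 → 195.
SO₂: row 0.00–133.35 (AQI 0–50). (50−0)·(125.55−0.00)/(133.35−0.00) + 0 = 50·125.55/133.35 + 0 ≈ 47.08 → 47.
CO: 11.147 ∈ [6.152, 13.117] ↔ index [51, 100].
51 + (11.147−6.152)·(100−51)/(13.117−6.152) = 51 + 4.995·49/6.965 ≈ 86.14, so AQI = 86.
NO₂: 1478.6 lies in 1403.0–1649.1, so I_lo=201, I_hi=300, C_lo=1403.0, C_hi=1649.1.
(300−201)/(1649.1−1403.0) × (1478.6−1403.0) + 201 = 99/246.1 × 75.6 + 201 ≈ 231.41 → 231.
Sub-indices: O₃→311, PM2.5→195, SO₂→47, CO→86, NO₂→231. Overall AQI = max = 311; dominant pollutant is O₃.
AQI 311: Hazardous.

311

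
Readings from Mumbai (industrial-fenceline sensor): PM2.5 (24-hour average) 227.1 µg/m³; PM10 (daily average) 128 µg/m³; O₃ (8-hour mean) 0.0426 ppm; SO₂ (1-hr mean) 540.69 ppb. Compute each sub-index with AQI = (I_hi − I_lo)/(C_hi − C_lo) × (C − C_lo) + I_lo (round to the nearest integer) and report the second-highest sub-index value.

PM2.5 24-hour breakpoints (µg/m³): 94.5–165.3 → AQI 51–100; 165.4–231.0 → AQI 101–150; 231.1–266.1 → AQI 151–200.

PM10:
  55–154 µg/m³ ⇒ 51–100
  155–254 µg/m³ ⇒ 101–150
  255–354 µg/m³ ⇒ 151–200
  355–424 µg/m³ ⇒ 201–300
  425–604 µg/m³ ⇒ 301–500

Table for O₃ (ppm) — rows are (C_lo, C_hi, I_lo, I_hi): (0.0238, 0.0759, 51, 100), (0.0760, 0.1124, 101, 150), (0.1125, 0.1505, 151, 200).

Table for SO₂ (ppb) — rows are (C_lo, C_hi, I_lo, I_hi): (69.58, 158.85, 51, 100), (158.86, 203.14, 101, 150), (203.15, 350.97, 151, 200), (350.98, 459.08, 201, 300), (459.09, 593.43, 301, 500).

PM2.5 227.1: bracket 165.4–231.0 → index 101–150; slope 49/65.6, offset 61.7.
AQI = 101 + 49/65.6·61.7 ≈ 147.09 ⇒ 147.
PM10 128: bracket 55–154 → index 51–100; slope 49/99, offset 73.
AQI = 51 + 49/99·73 ≈ 87.13 ⇒ 87.
O₃: 0.0426 lies in 0.0238–0.0759, so I_lo=51, I_hi=100, C_lo=0.0238, C_hi=0.0759.
(100−51)/(0.0759−0.0238) × (0.0426−0.0238) + 51 = 49/0.0521 × 0.0188 + 51 ≈ 68.68 → 69.
SO₂: row 459.09–593.43 (AQI 301–500). (500−301)·(540.69−459.09)/(593.43−459.09) + 301 = 199·81.60/134.34 + 301 ≈ 421.88 → 422.
Sub-indices: PM2.5→147, PM10→87, O₃→69, SO₂→422. Ranked high→low: 422, 147, 87, 69. Second-highest sub-index = 147.

147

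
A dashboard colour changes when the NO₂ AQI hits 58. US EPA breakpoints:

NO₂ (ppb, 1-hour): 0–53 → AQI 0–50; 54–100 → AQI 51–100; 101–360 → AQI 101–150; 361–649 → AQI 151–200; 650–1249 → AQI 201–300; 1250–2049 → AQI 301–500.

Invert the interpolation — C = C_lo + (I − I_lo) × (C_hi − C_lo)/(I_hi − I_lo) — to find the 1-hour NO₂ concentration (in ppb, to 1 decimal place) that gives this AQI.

AQI 58 lies in the 51–100 band, which corresponds to 54–100 ppb.
C = 54 + (58−51)×(100−54)/(100−51) = 54 + 7×46/49 ≈ 60.571 ppb → 60.6 ppb to 1 dp.

60.6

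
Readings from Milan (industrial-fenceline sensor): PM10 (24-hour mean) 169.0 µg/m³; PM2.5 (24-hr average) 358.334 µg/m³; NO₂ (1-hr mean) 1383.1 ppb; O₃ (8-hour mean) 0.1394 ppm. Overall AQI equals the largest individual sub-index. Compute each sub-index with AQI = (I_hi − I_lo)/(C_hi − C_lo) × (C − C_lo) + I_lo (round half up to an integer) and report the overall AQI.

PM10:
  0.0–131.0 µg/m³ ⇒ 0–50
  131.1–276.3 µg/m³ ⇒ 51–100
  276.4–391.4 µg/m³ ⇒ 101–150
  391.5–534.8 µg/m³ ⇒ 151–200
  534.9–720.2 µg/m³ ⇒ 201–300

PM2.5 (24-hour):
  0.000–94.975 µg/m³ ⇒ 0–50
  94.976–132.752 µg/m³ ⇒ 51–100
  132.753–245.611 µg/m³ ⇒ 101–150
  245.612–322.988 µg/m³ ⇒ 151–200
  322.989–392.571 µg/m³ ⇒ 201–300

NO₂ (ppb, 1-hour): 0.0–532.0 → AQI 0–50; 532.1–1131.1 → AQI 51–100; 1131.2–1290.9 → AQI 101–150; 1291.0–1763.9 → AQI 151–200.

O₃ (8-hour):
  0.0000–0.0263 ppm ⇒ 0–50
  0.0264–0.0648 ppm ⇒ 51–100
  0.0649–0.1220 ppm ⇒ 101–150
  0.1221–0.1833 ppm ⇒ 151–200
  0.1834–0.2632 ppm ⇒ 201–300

PM10: row 131.1–276.3 (AQI 51–100). (100−51)·(169.0−131.1)/(276.3−131.1) + 51 = 49·37.9/145.2 + 51 ≈ 63.79 → 64.
PM2.5: row 322.989–392.571 (AQI 201–300). (300−201)·(358.334−322.989)/(392.571−322.989) + 201 = 99·35.345/69.582 + 201 ≈ 251.29 → 251.
NO₂: row 1291.0–1763.9 (AQI 151–200). (200−151)·(1383.1−1291.0)/(1763.9−1291.0) + 151 = 49·92.1/472.9 + 151 ≈ 160.54 → 161.
O₃: row 0.1221–0.1833 (AQI 151–200). (200−151)·(0.1394−0.1221)/(0.1833−0.1221) + 151 = 49·0.0173/0.0612 + 151 ≈ 164.85 → 165.
Sub-indices: PM10→64, PM2.5→251, NO₂→161, O₃→165. Overall AQI = max = 251; dominant pollutant is PM2.5.
AQI 251: Very Unhealthy.

251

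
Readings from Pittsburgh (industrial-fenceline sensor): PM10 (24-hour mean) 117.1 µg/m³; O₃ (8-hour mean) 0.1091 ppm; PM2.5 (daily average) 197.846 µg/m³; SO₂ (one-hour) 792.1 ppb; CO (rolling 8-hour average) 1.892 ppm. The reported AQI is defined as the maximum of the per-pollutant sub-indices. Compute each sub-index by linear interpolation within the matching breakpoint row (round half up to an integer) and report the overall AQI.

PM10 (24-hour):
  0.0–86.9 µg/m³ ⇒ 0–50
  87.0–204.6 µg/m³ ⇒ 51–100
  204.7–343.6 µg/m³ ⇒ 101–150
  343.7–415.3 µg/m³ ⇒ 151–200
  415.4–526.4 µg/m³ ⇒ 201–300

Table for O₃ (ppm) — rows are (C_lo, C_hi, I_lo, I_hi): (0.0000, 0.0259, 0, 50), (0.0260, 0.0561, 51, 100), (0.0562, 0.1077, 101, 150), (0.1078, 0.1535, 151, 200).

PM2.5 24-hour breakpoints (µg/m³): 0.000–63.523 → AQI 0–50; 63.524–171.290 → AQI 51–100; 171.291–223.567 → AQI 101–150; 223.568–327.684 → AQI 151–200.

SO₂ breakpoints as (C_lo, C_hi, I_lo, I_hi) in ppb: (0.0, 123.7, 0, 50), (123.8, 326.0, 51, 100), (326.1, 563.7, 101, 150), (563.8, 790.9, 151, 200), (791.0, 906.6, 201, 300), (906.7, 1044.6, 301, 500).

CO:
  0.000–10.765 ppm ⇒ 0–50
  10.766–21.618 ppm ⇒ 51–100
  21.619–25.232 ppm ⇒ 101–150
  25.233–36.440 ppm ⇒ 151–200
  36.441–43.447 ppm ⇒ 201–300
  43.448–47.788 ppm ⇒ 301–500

202

PM10: 117.1 ∈ [87.0, 204.6] ↔ index [51, 100].
51 + (117.1−87.0)·(100−51)/(204.6−87.0) = 51 + 30.1·49/117.6 ≈ 63.54, so AQI = 64.
O₃ 0.1091: bracket 0.1078–0.1535 → index 151–200; slope 49/0.0457, offset 0.0013.
AQI = 151 + 49/0.0457·0.0013 ≈ 152.39 ⇒ 152.
PM2.5: 197.846 ∈ [171.291, 223.567] ↔ index [101, 150].
101 + (197.846−171.291)·(150−101)/(223.567−171.291) = 101 + 26.555·49/52.276 ≈ 125.89, so AQI = 126.
SO₂: 792.1 ∈ [791.0, 906.6] ↔ index [201, 300].
201 + (792.1−791.0)·(300−201)/(906.6−791.0) = 201 + 1.1·99/115.6 ≈ 201.94, so AQI = 202.
CO: 1.892 ∈ [0.000, 10.765] ↔ index [0, 50].
0 + (1.892−0.000)·(50−0)/(10.765−0.000) = 0 + 1.892·50/10.765 ≈ 8.79, so AQI = 9.
Sub-indices: PM10→64, O₃→152, PM2.5→126, SO₂→202, CO→9. Overall AQI = max = 202; dominant pollutant is SO₂.
AQI 202: Very Unhealthy.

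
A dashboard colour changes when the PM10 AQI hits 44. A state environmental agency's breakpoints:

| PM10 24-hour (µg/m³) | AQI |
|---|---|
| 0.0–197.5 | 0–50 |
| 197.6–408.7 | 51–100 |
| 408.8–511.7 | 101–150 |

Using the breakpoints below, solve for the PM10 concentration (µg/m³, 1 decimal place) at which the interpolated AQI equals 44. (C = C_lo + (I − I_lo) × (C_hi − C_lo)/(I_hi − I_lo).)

173.8

AQI 44 lies in the 0–50 band, which corresponds to 0.0–197.5 µg/m³.
C = 0.0 + (44−0)×(197.5−0.0)/(50−0) = 0.0 + 44×197.5/50 ≈ 173.800 µg/m³ → 173.8 µg/m³ to 1 dp.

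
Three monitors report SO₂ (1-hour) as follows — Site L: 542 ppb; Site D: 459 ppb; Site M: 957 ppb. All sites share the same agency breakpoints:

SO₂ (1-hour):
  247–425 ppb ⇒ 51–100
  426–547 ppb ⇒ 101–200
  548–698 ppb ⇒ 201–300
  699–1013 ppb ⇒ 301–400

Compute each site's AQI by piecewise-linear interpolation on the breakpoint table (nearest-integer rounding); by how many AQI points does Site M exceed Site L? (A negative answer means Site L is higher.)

186

Site L: 542 lies in 426–547, so I_lo=101, I_hi=200, C_lo=426, C_hi=547.
(200−101)/(547−426) × (542−426) + 101 = 99/121 × 116 + 101 ≈ 195.91 → 196.
Site D: 459 lies in 426–547, so I_lo=101, I_hi=200, C_lo=426, C_hi=547.
(200−101)/(547−426) × (459−426) + 101 = 99/121 × 33 + 101 ≈ 128.00 → 128.
Site M 957: bracket 699–1013 → index 301–400; slope 99/314, offset 258.
AQI = 301 + 99/314·258 ≈ 382.34 ⇒ 382.
AQIs: Site L=196, Site D=128, Site M=382. Site M (382) − Site L (196) = 186.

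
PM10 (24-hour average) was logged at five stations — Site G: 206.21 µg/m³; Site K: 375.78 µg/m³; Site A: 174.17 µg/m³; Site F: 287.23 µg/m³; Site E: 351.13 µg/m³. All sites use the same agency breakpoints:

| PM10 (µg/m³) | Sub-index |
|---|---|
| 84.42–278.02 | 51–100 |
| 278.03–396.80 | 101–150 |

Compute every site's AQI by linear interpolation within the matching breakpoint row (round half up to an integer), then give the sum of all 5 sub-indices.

Site G: row 84.42–278.02 (AQI 51–100). (100−51)·(206.21−84.42)/(278.02−84.42) + 51 = 49·121.79/193.60 + 51 ≈ 81.82 → 82.
Site K: 375.78 lies in 278.03–396.80, so I_lo=101, I_hi=150, C_lo=278.03, C_hi=396.80.
(150−101)/(396.80−278.03) × (375.78−278.03) + 101 = 49/118.77 × 97.75 + 101 ≈ 141.33 → 141.
Site A 174.17: bracket 84.42–278.02 → index 51–100; slope 49/193.60, offset 89.75.
AQI = 51 + 49/193.60·89.75 ≈ 73.72 ⇒ 74.
Site F: row 278.03–396.80 (AQI 101–150). (150−101)·(287.23−278.03)/(396.80−278.03) + 101 = 49·9.20/118.77 + 101 ≈ 104.80 → 105.
Site E: 351.13 lies in 278.03–396.80, so I_lo=101, I_hi=150, C_lo=278.03, C_hi=396.80.
(150−101)/(396.80−278.03) × (351.13−278.03) + 101 = 49/118.77 × 73.10 + 101 ≈ 131.16 → 131.
AQIs: Site G=82, Site K=141, Site A=74, Site F=105, Site E=131. Sum = 82 + 141 + 74 + 105 + 131 = 533.

533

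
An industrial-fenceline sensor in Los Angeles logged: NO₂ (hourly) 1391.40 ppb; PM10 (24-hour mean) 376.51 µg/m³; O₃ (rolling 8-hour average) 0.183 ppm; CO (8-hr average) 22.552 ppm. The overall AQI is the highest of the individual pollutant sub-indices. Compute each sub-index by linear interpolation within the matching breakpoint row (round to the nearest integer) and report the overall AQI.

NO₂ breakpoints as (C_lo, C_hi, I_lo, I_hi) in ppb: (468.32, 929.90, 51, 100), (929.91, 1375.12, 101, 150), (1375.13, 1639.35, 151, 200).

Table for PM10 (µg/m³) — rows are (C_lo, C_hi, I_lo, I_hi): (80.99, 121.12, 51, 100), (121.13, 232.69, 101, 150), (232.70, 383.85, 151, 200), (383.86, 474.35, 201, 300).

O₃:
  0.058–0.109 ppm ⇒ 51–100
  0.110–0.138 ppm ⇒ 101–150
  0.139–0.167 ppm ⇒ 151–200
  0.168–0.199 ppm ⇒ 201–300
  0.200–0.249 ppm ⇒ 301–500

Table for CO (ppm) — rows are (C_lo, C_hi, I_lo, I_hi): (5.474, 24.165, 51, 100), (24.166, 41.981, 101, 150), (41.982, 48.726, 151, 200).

249

NO₂: row 1375.13–1639.35 (AQI 151–200). (200−151)·(1391.40−1375.13)/(1639.35−1375.13) + 151 = 49·16.27/264.22 + 151 ≈ 154.02 → 154.
PM10: row 232.70–383.85 (AQI 151–200). (200−151)·(376.51−232.70)/(383.85−232.70) + 151 = 49·143.81/151.15 + 151 ≈ 197.62 → 198.
O₃: 0.183 ∈ [0.168, 0.199] ↔ index [201, 300].
201 + (0.183−0.168)·(300−201)/(0.199−0.168) = 201 + 0.015·99/0.031 ≈ 248.90, so AQI = 249.
CO 22.552: bracket 5.474–24.165 → index 51–100; slope 49/18.691, offset 17.078.
AQI = 51 + 49/18.691·17.078 ≈ 95.77 ⇒ 96.
Sub-indices: NO₂→154, PM10→198, O₃→249, CO→96. Overall AQI = max = 249; dominant pollutant is O₃.
AQI 249: Very Unhealthy.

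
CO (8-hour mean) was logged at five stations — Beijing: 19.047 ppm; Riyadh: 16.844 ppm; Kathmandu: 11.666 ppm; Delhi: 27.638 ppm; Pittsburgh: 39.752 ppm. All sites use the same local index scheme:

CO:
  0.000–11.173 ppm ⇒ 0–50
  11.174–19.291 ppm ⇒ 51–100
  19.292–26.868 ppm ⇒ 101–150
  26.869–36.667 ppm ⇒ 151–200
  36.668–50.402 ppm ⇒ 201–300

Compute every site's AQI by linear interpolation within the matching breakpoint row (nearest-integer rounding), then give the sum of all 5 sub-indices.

616

Beijing 19.047: bracket 11.174–19.291 → index 51–100; slope 49/8.117, offset 7.873.
AQI = 51 + 49/8.117·7.873 ≈ 98.53 ⇒ 99.
Riyadh: row 11.174–19.291 (AQI 51–100). (100−51)·(16.844−11.174)/(19.291−11.174) + 51 = 49·5.670/8.117 + 51 ≈ 85.23 → 85.
Kathmandu 11.666: bracket 11.174–19.291 → index 51–100; slope 49/8.117, offset 0.492.
AQI = 51 + 49/8.117·0.492 ≈ 53.97 ⇒ 54.
Delhi 27.638: bracket 26.869–36.667 → index 151–200; slope 49/9.798, offset 0.769.
AQI = 151 + 49/9.798·0.769 ≈ 154.85 ⇒ 155.
Pittsburgh 39.752: bracket 36.668–50.402 → index 201–300; slope 99/13.734, offset 3.084.
AQI = 201 + 99/13.734·3.084 ≈ 223.23 ⇒ 223.
AQIs: Beijing=99, Riyadh=85, Kathmandu=54, Delhi=155, Pittsburgh=223. Sum = 99 + 85 + 54 + 155 + 223 = 616.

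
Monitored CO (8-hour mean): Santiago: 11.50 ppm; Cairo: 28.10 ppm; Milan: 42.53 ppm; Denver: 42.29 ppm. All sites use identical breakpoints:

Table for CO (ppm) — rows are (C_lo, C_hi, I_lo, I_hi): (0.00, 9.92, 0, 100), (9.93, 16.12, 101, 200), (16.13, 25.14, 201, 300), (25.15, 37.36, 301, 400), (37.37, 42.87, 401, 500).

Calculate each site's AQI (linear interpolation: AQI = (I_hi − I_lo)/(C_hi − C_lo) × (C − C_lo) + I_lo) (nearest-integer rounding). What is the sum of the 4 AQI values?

Santiago: row 9.93–16.12 (AQI 101–200). (200−101)·(11.50−9.93)/(16.12−9.93) + 101 = 99·1.57/6.19 + 101 ≈ 126.11 → 126.
Cairo: 28.10 lies in 25.15–37.36, so I_lo=301, I_hi=400, C_lo=25.15, C_hi=37.36.
(400−301)/(37.36−25.15) × (28.10−25.15) + 301 = 99/12.21 × 2.95 + 301 ≈ 324.92 → 325.
Milan: row 37.37–42.87 (AQI 401–500). (500−401)·(42.53−37.37)/(42.87−37.37) + 401 = 99·5.16/5.50 + 401 ≈ 493.88 → 494.
Denver: 42.29 ∈ [37.37, 42.87] ↔ index [401, 500].
401 + (42.29−37.37)·(500−401)/(42.87−37.37) = 401 + 4.92·99/5.50 ≈ 489.56, so AQI = 490.
AQIs: Santiago=126, Cairo=325, Milan=494, Denver=490. Sum = 126 + 325 + 494 + 490 = 1435.

1435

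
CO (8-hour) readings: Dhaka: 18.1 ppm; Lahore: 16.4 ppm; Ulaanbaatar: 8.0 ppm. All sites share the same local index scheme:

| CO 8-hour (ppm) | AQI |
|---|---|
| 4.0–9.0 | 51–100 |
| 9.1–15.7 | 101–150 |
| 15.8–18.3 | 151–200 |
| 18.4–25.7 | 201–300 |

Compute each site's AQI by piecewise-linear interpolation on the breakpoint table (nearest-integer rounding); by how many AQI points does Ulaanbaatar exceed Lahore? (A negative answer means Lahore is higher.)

Dhaka 18.1: bracket 15.8–18.3 → index 151–200; slope 49/2.5, offset 2.3.
AQI = 151 + 49/2.5·2.3 ≈ 196.08 ⇒ 196.
Lahore 16.4: bracket 15.8–18.3 → index 151–200; slope 49/2.5, offset 0.6.
AQI = 151 + 49/2.5·0.6 ≈ 162.76 ⇒ 163.
Ulaanbaatar 8.0: bracket 4.0–9.0 → index 51–100; slope 49/5.0, offset 4.0.
AQI = 51 + 49/5.0·4.0 ≈ 90.20 ⇒ 90.
AQIs: Dhaka=196, Lahore=163, Ulaanbaatar=90. Ulaanbaatar (90) − Lahore (163) = -73.

-73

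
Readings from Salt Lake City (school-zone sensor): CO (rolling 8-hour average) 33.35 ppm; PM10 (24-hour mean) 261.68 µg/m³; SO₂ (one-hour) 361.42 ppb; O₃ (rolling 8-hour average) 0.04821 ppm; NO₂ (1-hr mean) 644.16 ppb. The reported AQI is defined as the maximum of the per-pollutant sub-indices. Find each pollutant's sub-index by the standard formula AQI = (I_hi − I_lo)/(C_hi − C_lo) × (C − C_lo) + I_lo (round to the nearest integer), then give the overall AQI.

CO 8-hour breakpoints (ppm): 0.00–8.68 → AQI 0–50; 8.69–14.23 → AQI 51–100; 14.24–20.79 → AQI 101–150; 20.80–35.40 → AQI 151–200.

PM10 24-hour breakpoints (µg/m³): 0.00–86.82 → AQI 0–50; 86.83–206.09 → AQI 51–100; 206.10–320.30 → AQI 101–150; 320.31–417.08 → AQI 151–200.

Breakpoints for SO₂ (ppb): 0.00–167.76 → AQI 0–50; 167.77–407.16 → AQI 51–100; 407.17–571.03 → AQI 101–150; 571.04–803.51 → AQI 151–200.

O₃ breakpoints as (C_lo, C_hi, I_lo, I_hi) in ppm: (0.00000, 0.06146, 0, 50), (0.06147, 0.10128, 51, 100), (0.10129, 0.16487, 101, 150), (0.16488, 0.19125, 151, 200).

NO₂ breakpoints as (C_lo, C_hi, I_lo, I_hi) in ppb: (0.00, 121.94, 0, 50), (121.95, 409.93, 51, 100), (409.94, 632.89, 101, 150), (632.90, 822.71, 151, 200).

193

CO: 33.35 ∈ [20.80, 35.40] ↔ index [151, 200].
151 + (33.35−20.80)·(200−151)/(35.40−20.80) = 151 + 12.55·49/14.60 ≈ 193.12, so AQI = 193.
PM10: row 206.10–320.30 (AQI 101–150). (150−101)·(261.68−206.10)/(320.30−206.10) + 101 = 49·55.58/114.20 + 101 ≈ 124.85 → 125.
SO₂: row 167.77–407.16 (AQI 51–100). (100−51)·(361.42−167.77)/(407.16−167.77) + 51 = 49·193.65/239.39 + 51 ≈ 90.64 → 91.
O₃: row 0.00000–0.06146 (AQI 0–50). (50−0)·(0.04821−0.00000)/(0.06146−0.00000) + 0 = 50·0.04821/0.06146 + 0 ≈ 39.22 → 39.
NO₂: 644.16 lies in 632.90–822.71, so I_lo=151, I_hi=200, C_lo=632.90, C_hi=822.71.
(200−151)/(822.71−632.90) × (644.16−632.90) + 151 = 49/189.81 × 11.26 + 151 ≈ 153.91 → 154.
Sub-indices: CO→193, PM10→125, SO₂→91, O₃→39, NO₂→154. Overall AQI = max = 193; dominant pollutant is CO.
AQI 193: Unhealthy.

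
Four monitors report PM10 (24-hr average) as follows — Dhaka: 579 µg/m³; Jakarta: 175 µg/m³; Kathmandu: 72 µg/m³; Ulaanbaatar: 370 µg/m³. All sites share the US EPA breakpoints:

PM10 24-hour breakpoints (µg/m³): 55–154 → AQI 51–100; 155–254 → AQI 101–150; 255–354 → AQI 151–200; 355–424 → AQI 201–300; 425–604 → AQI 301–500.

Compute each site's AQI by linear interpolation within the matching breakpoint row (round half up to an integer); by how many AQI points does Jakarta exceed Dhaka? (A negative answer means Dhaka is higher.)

-361

Dhaka: 579 lies in 425–604, so I_lo=301, I_hi=500, C_lo=425, C_hi=604.
(500−301)/(604−425) × (579−425) + 301 = 199/179 × 154 + 301 ≈ 472.21 → 472.
Jakarta: 175 lies in 155–254, so I_lo=101, I_hi=150, C_lo=155, C_hi=254.
(150−101)/(254−155) × (175−155) + 101 = 49/99 × 20 + 101 ≈ 110.90 → 111.
Kathmandu: row 55–154 (AQI 51–100). (100−51)·(72−55)/(154−55) + 51 = 49·17/99 + 51 ≈ 59.41 → 59.
Ulaanbaatar: 370 lies in 355–424, so I_lo=201, I_hi=300, C_lo=355, C_hi=424.
(300−201)/(424−355) × (370−355) + 201 = 99/69 × 15 + 201 ≈ 222.52 → 223.
AQIs: Dhaka=472, Jakarta=111, Kathmandu=59, Ulaanbaatar=223. Jakarta (111) − Dhaka (472) = -361.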